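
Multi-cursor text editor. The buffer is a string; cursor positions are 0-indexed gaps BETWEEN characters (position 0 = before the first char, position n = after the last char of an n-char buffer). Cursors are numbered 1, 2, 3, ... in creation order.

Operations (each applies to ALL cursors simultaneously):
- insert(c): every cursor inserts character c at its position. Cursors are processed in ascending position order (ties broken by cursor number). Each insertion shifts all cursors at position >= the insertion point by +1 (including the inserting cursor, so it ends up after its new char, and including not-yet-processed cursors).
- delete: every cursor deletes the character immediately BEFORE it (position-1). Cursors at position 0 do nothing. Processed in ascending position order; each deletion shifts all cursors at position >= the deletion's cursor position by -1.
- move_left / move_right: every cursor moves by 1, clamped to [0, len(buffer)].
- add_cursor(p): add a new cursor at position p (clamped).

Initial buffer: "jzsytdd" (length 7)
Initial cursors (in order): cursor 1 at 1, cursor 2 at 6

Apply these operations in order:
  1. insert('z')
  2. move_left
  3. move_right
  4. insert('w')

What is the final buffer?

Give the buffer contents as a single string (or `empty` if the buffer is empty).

Answer: jzwzsytdzwd

Derivation:
After op 1 (insert('z')): buffer="jzzsytdzd" (len 9), cursors c1@2 c2@8, authorship .1.....2.
After op 2 (move_left): buffer="jzzsytdzd" (len 9), cursors c1@1 c2@7, authorship .1.....2.
After op 3 (move_right): buffer="jzzsytdzd" (len 9), cursors c1@2 c2@8, authorship .1.....2.
After op 4 (insert('w')): buffer="jzwzsytdzwd" (len 11), cursors c1@3 c2@10, authorship .11.....22.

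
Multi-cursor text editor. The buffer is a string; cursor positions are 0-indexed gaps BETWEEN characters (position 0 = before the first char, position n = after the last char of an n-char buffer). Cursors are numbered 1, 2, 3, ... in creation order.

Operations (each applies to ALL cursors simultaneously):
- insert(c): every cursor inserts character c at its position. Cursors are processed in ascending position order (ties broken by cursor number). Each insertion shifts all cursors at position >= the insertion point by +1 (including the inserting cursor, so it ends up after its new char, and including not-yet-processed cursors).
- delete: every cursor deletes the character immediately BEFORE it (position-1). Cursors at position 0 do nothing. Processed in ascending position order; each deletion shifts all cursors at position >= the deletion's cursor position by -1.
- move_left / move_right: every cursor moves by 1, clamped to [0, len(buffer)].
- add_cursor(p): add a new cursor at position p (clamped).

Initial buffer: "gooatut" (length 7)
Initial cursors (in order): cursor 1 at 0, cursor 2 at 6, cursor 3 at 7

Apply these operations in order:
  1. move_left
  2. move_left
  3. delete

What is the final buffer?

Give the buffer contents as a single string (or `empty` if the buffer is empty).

After op 1 (move_left): buffer="gooatut" (len 7), cursors c1@0 c2@5 c3@6, authorship .......
After op 2 (move_left): buffer="gooatut" (len 7), cursors c1@0 c2@4 c3@5, authorship .......
After op 3 (delete): buffer="goout" (len 5), cursors c1@0 c2@3 c3@3, authorship .....

Answer: goout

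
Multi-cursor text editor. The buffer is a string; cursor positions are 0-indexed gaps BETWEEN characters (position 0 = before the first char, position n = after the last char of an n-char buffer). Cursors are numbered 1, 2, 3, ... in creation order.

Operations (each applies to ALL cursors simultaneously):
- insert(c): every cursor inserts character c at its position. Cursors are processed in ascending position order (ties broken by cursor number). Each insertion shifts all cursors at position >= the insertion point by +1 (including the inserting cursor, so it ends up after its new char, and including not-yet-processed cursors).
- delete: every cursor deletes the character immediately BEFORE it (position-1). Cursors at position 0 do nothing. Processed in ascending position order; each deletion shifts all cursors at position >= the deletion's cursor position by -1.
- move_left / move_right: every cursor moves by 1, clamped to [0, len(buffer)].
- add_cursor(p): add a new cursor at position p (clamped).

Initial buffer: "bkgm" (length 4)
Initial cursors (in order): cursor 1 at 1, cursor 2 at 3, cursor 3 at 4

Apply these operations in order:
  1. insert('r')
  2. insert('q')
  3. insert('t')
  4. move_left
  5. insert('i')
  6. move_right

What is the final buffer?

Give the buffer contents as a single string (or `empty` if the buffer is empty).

Answer: brqitkgrqitmrqit

Derivation:
After op 1 (insert('r')): buffer="brkgrmr" (len 7), cursors c1@2 c2@5 c3@7, authorship .1..2.3
After op 2 (insert('q')): buffer="brqkgrqmrq" (len 10), cursors c1@3 c2@7 c3@10, authorship .11..22.33
After op 3 (insert('t')): buffer="brqtkgrqtmrqt" (len 13), cursors c1@4 c2@9 c3@13, authorship .111..222.333
After op 4 (move_left): buffer="brqtkgrqtmrqt" (len 13), cursors c1@3 c2@8 c3@12, authorship .111..222.333
After op 5 (insert('i')): buffer="brqitkgrqitmrqit" (len 16), cursors c1@4 c2@10 c3@15, authorship .1111..2222.3333
After op 6 (move_right): buffer="brqitkgrqitmrqit" (len 16), cursors c1@5 c2@11 c3@16, authorship .1111..2222.3333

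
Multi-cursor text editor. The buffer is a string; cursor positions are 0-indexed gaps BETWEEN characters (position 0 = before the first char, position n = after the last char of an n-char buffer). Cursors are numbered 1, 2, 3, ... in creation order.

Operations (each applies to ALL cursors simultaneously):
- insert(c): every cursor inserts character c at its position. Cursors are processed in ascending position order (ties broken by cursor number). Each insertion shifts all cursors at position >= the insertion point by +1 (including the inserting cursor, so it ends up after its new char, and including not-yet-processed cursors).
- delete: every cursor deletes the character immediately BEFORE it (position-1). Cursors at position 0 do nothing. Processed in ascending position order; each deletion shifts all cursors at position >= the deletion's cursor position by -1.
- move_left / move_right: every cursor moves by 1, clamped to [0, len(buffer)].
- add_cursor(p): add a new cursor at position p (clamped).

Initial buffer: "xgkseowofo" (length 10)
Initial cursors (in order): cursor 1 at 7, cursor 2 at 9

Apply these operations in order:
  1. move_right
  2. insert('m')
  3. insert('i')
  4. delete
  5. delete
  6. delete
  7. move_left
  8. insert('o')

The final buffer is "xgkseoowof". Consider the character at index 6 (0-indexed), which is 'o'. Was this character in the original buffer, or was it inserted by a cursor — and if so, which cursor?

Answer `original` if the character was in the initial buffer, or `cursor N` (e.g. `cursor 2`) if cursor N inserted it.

Answer: cursor 1

Derivation:
After op 1 (move_right): buffer="xgkseowofo" (len 10), cursors c1@8 c2@10, authorship ..........
After op 2 (insert('m')): buffer="xgkseowomfom" (len 12), cursors c1@9 c2@12, authorship ........1..2
After op 3 (insert('i')): buffer="xgkseowomifomi" (len 14), cursors c1@10 c2@14, authorship ........11..22
After op 4 (delete): buffer="xgkseowomfom" (len 12), cursors c1@9 c2@12, authorship ........1..2
After op 5 (delete): buffer="xgkseowofo" (len 10), cursors c1@8 c2@10, authorship ..........
After op 6 (delete): buffer="xgkseowf" (len 8), cursors c1@7 c2@8, authorship ........
After op 7 (move_left): buffer="xgkseowf" (len 8), cursors c1@6 c2@7, authorship ........
After op 8 (insert('o')): buffer="xgkseoowof" (len 10), cursors c1@7 c2@9, authorship ......1.2.
Authorship (.=original, N=cursor N): . . . . . . 1 . 2 .
Index 6: author = 1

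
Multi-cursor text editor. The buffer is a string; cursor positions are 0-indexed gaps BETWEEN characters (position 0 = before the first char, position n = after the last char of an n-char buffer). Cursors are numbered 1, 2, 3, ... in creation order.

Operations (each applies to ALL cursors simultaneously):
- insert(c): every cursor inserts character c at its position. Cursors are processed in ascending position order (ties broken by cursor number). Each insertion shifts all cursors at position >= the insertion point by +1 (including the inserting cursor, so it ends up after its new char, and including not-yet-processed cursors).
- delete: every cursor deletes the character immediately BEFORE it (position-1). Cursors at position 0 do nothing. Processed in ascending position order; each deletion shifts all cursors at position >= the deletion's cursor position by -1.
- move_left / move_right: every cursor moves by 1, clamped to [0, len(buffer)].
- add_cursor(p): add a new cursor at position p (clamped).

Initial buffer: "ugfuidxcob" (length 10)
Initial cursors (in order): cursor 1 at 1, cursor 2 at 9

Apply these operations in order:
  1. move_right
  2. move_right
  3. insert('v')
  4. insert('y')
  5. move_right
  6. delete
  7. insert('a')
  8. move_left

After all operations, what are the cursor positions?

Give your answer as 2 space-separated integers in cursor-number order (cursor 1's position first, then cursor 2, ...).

Answer: 5 13

Derivation:
After op 1 (move_right): buffer="ugfuidxcob" (len 10), cursors c1@2 c2@10, authorship ..........
After op 2 (move_right): buffer="ugfuidxcob" (len 10), cursors c1@3 c2@10, authorship ..........
After op 3 (insert('v')): buffer="ugfvuidxcobv" (len 12), cursors c1@4 c2@12, authorship ...1.......2
After op 4 (insert('y')): buffer="ugfvyuidxcobvy" (len 14), cursors c1@5 c2@14, authorship ...11.......22
After op 5 (move_right): buffer="ugfvyuidxcobvy" (len 14), cursors c1@6 c2@14, authorship ...11.......22
After op 6 (delete): buffer="ugfvyidxcobv" (len 12), cursors c1@5 c2@12, authorship ...11......2
After op 7 (insert('a')): buffer="ugfvyaidxcobva" (len 14), cursors c1@6 c2@14, authorship ...111......22
After op 8 (move_left): buffer="ugfvyaidxcobva" (len 14), cursors c1@5 c2@13, authorship ...111......22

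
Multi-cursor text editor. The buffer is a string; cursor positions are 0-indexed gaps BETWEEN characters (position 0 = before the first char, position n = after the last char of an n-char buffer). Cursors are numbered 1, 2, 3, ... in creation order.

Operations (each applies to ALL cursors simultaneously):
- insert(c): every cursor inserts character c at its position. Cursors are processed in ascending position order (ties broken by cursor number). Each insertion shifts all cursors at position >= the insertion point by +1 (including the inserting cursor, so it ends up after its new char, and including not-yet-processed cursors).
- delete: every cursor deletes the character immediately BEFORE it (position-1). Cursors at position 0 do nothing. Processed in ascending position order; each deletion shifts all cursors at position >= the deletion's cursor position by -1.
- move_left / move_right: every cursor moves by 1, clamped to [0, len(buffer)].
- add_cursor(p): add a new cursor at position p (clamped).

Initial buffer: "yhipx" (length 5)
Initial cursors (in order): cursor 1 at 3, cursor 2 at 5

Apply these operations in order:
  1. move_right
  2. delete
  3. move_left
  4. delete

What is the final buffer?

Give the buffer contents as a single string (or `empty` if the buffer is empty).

After op 1 (move_right): buffer="yhipx" (len 5), cursors c1@4 c2@5, authorship .....
After op 2 (delete): buffer="yhi" (len 3), cursors c1@3 c2@3, authorship ...
After op 3 (move_left): buffer="yhi" (len 3), cursors c1@2 c2@2, authorship ...
After op 4 (delete): buffer="i" (len 1), cursors c1@0 c2@0, authorship .

Answer: i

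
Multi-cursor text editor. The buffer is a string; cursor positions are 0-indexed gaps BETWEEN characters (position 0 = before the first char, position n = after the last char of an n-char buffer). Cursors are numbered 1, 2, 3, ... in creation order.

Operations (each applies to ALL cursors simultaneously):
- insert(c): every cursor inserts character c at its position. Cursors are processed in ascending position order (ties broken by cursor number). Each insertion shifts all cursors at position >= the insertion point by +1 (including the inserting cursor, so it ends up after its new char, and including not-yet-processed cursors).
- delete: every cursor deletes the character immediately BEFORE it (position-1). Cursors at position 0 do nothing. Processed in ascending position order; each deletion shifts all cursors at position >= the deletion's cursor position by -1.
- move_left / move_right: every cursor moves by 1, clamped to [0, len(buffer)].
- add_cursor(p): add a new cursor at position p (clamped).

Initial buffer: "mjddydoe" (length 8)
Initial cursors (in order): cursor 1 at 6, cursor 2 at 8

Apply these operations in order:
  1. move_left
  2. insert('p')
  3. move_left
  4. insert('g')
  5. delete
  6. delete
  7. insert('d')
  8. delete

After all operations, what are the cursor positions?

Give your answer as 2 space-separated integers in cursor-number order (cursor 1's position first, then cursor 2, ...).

Answer: 4 6

Derivation:
After op 1 (move_left): buffer="mjddydoe" (len 8), cursors c1@5 c2@7, authorship ........
After op 2 (insert('p')): buffer="mjddypdope" (len 10), cursors c1@6 c2@9, authorship .....1..2.
After op 3 (move_left): buffer="mjddypdope" (len 10), cursors c1@5 c2@8, authorship .....1..2.
After op 4 (insert('g')): buffer="mjddygpdogpe" (len 12), cursors c1@6 c2@10, authorship .....11..22.
After op 5 (delete): buffer="mjddypdope" (len 10), cursors c1@5 c2@8, authorship .....1..2.
After op 6 (delete): buffer="mjddpdpe" (len 8), cursors c1@4 c2@6, authorship ....1.2.
After op 7 (insert('d')): buffer="mjdddpddpe" (len 10), cursors c1@5 c2@8, authorship ....11.22.
After op 8 (delete): buffer="mjddpdpe" (len 8), cursors c1@4 c2@6, authorship ....1.2.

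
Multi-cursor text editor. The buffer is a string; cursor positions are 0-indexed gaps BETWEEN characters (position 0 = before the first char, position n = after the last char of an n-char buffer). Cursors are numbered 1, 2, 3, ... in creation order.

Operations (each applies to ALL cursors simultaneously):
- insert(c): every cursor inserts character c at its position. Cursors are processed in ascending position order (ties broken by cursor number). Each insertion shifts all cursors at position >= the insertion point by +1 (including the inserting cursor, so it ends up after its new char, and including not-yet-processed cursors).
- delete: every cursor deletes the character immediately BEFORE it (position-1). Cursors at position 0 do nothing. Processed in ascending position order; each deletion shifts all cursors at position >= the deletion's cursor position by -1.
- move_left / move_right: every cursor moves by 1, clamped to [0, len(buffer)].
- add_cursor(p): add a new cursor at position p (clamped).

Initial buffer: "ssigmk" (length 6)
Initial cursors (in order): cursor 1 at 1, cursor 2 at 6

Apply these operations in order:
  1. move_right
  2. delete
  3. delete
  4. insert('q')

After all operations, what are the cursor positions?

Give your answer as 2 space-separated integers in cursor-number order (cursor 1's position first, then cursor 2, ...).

After op 1 (move_right): buffer="ssigmk" (len 6), cursors c1@2 c2@6, authorship ......
After op 2 (delete): buffer="sigm" (len 4), cursors c1@1 c2@4, authorship ....
After op 3 (delete): buffer="ig" (len 2), cursors c1@0 c2@2, authorship ..
After op 4 (insert('q')): buffer="qigq" (len 4), cursors c1@1 c2@4, authorship 1..2

Answer: 1 4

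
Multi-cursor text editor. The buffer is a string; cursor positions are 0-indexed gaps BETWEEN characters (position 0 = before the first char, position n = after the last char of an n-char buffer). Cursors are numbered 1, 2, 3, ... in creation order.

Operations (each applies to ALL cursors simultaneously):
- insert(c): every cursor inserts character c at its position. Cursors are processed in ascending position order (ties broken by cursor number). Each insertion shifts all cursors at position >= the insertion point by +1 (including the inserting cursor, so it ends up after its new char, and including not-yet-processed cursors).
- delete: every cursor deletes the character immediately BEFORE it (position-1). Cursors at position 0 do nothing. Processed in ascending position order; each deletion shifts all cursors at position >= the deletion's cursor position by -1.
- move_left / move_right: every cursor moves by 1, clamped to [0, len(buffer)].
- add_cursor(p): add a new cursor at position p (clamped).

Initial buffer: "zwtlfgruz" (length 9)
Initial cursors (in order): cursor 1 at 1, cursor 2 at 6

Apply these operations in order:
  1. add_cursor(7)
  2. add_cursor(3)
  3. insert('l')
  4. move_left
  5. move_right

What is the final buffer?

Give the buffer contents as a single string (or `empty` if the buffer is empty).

Answer: zlwtllfglrluz

Derivation:
After op 1 (add_cursor(7)): buffer="zwtlfgruz" (len 9), cursors c1@1 c2@6 c3@7, authorship .........
After op 2 (add_cursor(3)): buffer="zwtlfgruz" (len 9), cursors c1@1 c4@3 c2@6 c3@7, authorship .........
After op 3 (insert('l')): buffer="zlwtllfglrluz" (len 13), cursors c1@2 c4@5 c2@9 c3@11, authorship .1..4...2.3..
After op 4 (move_left): buffer="zlwtllfglrluz" (len 13), cursors c1@1 c4@4 c2@8 c3@10, authorship .1..4...2.3..
After op 5 (move_right): buffer="zlwtllfglrluz" (len 13), cursors c1@2 c4@5 c2@9 c3@11, authorship .1..4...2.3..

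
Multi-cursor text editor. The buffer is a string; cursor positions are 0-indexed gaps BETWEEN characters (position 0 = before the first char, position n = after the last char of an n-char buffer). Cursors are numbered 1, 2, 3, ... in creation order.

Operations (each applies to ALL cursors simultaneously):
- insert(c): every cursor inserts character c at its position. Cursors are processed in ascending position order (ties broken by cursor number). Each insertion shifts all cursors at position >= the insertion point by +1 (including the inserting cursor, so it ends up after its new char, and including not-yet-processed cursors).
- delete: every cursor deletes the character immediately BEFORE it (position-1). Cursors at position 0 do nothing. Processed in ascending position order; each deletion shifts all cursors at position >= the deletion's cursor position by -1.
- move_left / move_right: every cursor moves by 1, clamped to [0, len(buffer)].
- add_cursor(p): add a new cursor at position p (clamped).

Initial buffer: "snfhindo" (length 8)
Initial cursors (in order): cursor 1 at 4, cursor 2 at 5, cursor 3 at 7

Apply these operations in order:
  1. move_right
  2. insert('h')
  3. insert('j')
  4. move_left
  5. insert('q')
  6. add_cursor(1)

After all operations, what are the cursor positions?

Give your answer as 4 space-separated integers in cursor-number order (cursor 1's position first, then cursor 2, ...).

Answer: 7 11 16 1

Derivation:
After op 1 (move_right): buffer="snfhindo" (len 8), cursors c1@5 c2@6 c3@8, authorship ........
After op 2 (insert('h')): buffer="snfhihnhdoh" (len 11), cursors c1@6 c2@8 c3@11, authorship .....1.2..3
After op 3 (insert('j')): buffer="snfhihjnhjdohj" (len 14), cursors c1@7 c2@10 c3@14, authorship .....11.22..33
After op 4 (move_left): buffer="snfhihjnhjdohj" (len 14), cursors c1@6 c2@9 c3@13, authorship .....11.22..33
After op 5 (insert('q')): buffer="snfhihqjnhqjdohqj" (len 17), cursors c1@7 c2@11 c3@16, authorship .....111.222..333
After op 6 (add_cursor(1)): buffer="snfhihqjnhqjdohqj" (len 17), cursors c4@1 c1@7 c2@11 c3@16, authorship .....111.222..333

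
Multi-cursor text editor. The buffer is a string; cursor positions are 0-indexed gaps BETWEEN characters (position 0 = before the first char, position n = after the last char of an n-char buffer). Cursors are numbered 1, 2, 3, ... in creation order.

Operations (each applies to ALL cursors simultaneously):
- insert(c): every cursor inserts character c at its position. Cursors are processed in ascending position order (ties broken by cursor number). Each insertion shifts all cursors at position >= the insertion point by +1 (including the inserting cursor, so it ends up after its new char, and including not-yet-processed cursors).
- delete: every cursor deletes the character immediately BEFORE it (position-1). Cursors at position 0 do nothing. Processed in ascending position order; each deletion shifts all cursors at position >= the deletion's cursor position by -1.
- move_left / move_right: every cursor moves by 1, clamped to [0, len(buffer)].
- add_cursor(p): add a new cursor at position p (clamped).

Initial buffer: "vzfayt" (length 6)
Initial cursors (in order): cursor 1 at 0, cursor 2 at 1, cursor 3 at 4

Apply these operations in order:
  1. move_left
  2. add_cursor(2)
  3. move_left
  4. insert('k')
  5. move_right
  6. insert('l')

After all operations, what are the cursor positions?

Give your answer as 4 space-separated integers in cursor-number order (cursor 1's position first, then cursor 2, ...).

Answer: 5 5 11 8

Derivation:
After op 1 (move_left): buffer="vzfayt" (len 6), cursors c1@0 c2@0 c3@3, authorship ......
After op 2 (add_cursor(2)): buffer="vzfayt" (len 6), cursors c1@0 c2@0 c4@2 c3@3, authorship ......
After op 3 (move_left): buffer="vzfayt" (len 6), cursors c1@0 c2@0 c4@1 c3@2, authorship ......
After op 4 (insert('k')): buffer="kkvkzkfayt" (len 10), cursors c1@2 c2@2 c4@4 c3@6, authorship 12.4.3....
After op 5 (move_right): buffer="kkvkzkfayt" (len 10), cursors c1@3 c2@3 c4@5 c3@7, authorship 12.4.3....
After op 6 (insert('l')): buffer="kkvllkzlkflayt" (len 14), cursors c1@5 c2@5 c4@8 c3@11, authorship 12.124.43.3...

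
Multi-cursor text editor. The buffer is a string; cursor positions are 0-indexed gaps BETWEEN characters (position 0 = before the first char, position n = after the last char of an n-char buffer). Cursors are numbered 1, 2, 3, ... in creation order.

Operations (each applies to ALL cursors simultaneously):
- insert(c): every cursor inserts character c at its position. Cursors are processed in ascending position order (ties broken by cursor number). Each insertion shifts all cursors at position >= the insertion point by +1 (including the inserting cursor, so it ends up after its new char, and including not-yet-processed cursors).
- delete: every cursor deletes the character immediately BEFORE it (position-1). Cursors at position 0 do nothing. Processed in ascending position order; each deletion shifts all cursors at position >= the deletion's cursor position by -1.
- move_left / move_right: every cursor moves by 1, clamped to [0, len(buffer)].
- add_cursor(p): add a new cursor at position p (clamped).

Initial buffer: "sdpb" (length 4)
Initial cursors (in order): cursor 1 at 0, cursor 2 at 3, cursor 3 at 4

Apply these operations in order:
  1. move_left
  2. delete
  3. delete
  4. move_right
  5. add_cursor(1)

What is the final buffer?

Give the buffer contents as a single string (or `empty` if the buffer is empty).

Answer: b

Derivation:
After op 1 (move_left): buffer="sdpb" (len 4), cursors c1@0 c2@2 c3@3, authorship ....
After op 2 (delete): buffer="sb" (len 2), cursors c1@0 c2@1 c3@1, authorship ..
After op 3 (delete): buffer="b" (len 1), cursors c1@0 c2@0 c3@0, authorship .
After op 4 (move_right): buffer="b" (len 1), cursors c1@1 c2@1 c3@1, authorship .
After op 5 (add_cursor(1)): buffer="b" (len 1), cursors c1@1 c2@1 c3@1 c4@1, authorship .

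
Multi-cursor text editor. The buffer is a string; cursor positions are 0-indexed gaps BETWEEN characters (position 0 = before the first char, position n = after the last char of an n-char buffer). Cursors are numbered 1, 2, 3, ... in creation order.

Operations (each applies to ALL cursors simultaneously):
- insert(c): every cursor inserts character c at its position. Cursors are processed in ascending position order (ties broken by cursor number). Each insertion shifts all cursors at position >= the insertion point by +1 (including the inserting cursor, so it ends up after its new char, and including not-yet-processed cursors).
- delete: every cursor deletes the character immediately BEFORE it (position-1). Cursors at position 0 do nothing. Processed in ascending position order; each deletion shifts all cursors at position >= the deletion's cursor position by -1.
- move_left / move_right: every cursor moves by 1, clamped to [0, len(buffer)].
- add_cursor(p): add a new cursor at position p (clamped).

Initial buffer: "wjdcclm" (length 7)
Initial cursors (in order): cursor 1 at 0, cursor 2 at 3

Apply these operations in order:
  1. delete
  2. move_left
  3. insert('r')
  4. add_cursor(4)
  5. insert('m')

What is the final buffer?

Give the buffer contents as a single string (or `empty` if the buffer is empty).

Answer: rmwrmjmcclm

Derivation:
After op 1 (delete): buffer="wjcclm" (len 6), cursors c1@0 c2@2, authorship ......
After op 2 (move_left): buffer="wjcclm" (len 6), cursors c1@0 c2@1, authorship ......
After op 3 (insert('r')): buffer="rwrjcclm" (len 8), cursors c1@1 c2@3, authorship 1.2.....
After op 4 (add_cursor(4)): buffer="rwrjcclm" (len 8), cursors c1@1 c2@3 c3@4, authorship 1.2.....
After op 5 (insert('m')): buffer="rmwrmjmcclm" (len 11), cursors c1@2 c2@5 c3@7, authorship 11.22.3....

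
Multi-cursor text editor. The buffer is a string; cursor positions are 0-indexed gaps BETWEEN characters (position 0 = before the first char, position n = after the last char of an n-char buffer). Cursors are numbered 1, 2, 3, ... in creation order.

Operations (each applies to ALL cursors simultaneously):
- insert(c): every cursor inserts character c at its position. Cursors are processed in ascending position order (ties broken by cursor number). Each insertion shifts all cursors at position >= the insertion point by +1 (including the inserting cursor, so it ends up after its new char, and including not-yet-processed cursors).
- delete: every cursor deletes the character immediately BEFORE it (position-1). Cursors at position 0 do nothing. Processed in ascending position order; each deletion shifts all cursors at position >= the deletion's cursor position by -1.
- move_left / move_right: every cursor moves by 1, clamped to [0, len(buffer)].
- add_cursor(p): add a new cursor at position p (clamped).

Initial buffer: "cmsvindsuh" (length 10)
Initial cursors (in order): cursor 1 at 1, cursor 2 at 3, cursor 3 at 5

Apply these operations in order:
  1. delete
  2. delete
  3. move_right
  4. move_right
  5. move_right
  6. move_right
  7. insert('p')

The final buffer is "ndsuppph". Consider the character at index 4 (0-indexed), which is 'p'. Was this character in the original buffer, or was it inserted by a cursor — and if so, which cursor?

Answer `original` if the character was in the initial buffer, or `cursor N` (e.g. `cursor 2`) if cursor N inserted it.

Answer: cursor 1

Derivation:
After op 1 (delete): buffer="mvndsuh" (len 7), cursors c1@0 c2@1 c3@2, authorship .......
After op 2 (delete): buffer="ndsuh" (len 5), cursors c1@0 c2@0 c3@0, authorship .....
After op 3 (move_right): buffer="ndsuh" (len 5), cursors c1@1 c2@1 c3@1, authorship .....
After op 4 (move_right): buffer="ndsuh" (len 5), cursors c1@2 c2@2 c3@2, authorship .....
After op 5 (move_right): buffer="ndsuh" (len 5), cursors c1@3 c2@3 c3@3, authorship .....
After op 6 (move_right): buffer="ndsuh" (len 5), cursors c1@4 c2@4 c3@4, authorship .....
After op 7 (insert('p')): buffer="ndsuppph" (len 8), cursors c1@7 c2@7 c3@7, authorship ....123.
Authorship (.=original, N=cursor N): . . . . 1 2 3 .
Index 4: author = 1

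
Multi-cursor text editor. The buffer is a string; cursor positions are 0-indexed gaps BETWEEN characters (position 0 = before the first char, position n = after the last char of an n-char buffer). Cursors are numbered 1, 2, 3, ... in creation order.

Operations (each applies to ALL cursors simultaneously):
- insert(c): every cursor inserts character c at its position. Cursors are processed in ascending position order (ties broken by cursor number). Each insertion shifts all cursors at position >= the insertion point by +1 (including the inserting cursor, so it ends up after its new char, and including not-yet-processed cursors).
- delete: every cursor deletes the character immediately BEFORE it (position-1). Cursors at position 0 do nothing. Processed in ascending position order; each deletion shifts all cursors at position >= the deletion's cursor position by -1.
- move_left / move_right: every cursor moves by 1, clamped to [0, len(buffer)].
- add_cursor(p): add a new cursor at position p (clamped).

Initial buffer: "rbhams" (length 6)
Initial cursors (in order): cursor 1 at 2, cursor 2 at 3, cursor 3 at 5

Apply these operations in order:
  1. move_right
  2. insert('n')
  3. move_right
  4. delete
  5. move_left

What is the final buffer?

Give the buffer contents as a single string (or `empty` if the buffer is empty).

After op 1 (move_right): buffer="rbhams" (len 6), cursors c1@3 c2@4 c3@6, authorship ......
After op 2 (insert('n')): buffer="rbhnanmsn" (len 9), cursors c1@4 c2@6 c3@9, authorship ...1.2..3
After op 3 (move_right): buffer="rbhnanmsn" (len 9), cursors c1@5 c2@7 c3@9, authorship ...1.2..3
After op 4 (delete): buffer="rbhnns" (len 6), cursors c1@4 c2@5 c3@6, authorship ...12.
After op 5 (move_left): buffer="rbhnns" (len 6), cursors c1@3 c2@4 c3@5, authorship ...12.

Answer: rbhnns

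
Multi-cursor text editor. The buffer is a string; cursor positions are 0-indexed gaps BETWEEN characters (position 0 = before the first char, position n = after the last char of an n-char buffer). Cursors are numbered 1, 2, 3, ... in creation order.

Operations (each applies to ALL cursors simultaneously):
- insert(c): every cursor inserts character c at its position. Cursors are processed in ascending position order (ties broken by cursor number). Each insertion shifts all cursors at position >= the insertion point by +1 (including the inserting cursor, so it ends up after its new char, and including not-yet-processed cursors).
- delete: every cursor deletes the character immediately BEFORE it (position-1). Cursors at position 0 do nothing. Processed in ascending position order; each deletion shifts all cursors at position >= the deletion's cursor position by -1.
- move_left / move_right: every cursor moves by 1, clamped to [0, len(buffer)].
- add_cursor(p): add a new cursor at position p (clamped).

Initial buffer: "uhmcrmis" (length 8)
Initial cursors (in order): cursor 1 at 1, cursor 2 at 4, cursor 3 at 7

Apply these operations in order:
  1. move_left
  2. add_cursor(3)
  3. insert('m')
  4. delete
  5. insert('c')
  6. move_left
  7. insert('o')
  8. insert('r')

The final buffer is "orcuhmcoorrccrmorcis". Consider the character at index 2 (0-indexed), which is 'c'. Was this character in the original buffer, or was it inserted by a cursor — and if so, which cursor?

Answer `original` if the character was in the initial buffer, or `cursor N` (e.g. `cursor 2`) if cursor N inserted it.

Answer: cursor 1

Derivation:
After op 1 (move_left): buffer="uhmcrmis" (len 8), cursors c1@0 c2@3 c3@6, authorship ........
After op 2 (add_cursor(3)): buffer="uhmcrmis" (len 8), cursors c1@0 c2@3 c4@3 c3@6, authorship ........
After op 3 (insert('m')): buffer="muhmmmcrmmis" (len 12), cursors c1@1 c2@6 c4@6 c3@10, authorship 1...24...3..
After op 4 (delete): buffer="uhmcrmis" (len 8), cursors c1@0 c2@3 c4@3 c3@6, authorship ........
After op 5 (insert('c')): buffer="cuhmcccrmcis" (len 12), cursors c1@1 c2@6 c4@6 c3@10, authorship 1...24...3..
After op 6 (move_left): buffer="cuhmcccrmcis" (len 12), cursors c1@0 c2@5 c4@5 c3@9, authorship 1...24...3..
After op 7 (insert('o')): buffer="ocuhmcooccrmocis" (len 16), cursors c1@1 c2@8 c4@8 c3@13, authorship 11...2244...33..
After op 8 (insert('r')): buffer="orcuhmcoorrccrmorcis" (len 20), cursors c1@2 c2@11 c4@11 c3@17, authorship 111...224244...333..
Authorship (.=original, N=cursor N): 1 1 1 . . . 2 2 4 2 4 4 . . . 3 3 3 . .
Index 2: author = 1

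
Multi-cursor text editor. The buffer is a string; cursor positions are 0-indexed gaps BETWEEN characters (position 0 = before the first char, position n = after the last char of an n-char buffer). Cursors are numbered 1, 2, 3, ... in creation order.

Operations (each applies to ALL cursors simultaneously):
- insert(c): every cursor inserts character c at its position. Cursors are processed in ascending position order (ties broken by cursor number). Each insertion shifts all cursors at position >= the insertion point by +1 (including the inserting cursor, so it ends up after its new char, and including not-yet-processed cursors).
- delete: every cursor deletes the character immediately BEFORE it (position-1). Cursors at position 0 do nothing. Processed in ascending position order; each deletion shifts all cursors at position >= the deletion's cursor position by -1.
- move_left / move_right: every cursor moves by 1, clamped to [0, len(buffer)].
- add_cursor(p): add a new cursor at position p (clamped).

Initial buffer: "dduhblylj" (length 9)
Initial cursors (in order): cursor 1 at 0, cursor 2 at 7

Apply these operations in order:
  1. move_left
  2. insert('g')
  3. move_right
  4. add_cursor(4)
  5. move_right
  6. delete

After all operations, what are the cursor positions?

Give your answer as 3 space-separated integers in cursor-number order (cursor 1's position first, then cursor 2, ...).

Answer: 2 7 3

Derivation:
After op 1 (move_left): buffer="dduhblylj" (len 9), cursors c1@0 c2@6, authorship .........
After op 2 (insert('g')): buffer="gdduhblgylj" (len 11), cursors c1@1 c2@8, authorship 1......2...
After op 3 (move_right): buffer="gdduhblgylj" (len 11), cursors c1@2 c2@9, authorship 1......2...
After op 4 (add_cursor(4)): buffer="gdduhblgylj" (len 11), cursors c1@2 c3@4 c2@9, authorship 1......2...
After op 5 (move_right): buffer="gdduhblgylj" (len 11), cursors c1@3 c3@5 c2@10, authorship 1......2...
After op 6 (delete): buffer="gdublgyj" (len 8), cursors c1@2 c3@3 c2@7, authorship 1....2..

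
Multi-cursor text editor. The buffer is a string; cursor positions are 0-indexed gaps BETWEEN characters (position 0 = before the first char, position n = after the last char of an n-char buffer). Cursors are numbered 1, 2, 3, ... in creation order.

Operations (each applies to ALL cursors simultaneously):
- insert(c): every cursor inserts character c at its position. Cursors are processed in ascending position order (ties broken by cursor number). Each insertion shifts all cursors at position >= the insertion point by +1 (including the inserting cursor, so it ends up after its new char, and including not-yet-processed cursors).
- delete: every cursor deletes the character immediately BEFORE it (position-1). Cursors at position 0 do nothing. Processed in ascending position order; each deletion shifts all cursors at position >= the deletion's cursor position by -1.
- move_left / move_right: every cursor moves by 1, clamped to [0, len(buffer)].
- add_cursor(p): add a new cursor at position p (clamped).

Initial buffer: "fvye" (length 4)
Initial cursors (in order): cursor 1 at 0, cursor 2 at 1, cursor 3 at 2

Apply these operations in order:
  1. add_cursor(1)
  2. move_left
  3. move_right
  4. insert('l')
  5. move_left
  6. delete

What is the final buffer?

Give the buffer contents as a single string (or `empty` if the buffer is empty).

After op 1 (add_cursor(1)): buffer="fvye" (len 4), cursors c1@0 c2@1 c4@1 c3@2, authorship ....
After op 2 (move_left): buffer="fvye" (len 4), cursors c1@0 c2@0 c4@0 c3@1, authorship ....
After op 3 (move_right): buffer="fvye" (len 4), cursors c1@1 c2@1 c4@1 c3@2, authorship ....
After op 4 (insert('l')): buffer="flllvlye" (len 8), cursors c1@4 c2@4 c4@4 c3@6, authorship .124.3..
After op 5 (move_left): buffer="flllvlye" (len 8), cursors c1@3 c2@3 c4@3 c3@5, authorship .124.3..
After op 6 (delete): buffer="llye" (len 4), cursors c1@0 c2@0 c4@0 c3@1, authorship 43..

Answer: llye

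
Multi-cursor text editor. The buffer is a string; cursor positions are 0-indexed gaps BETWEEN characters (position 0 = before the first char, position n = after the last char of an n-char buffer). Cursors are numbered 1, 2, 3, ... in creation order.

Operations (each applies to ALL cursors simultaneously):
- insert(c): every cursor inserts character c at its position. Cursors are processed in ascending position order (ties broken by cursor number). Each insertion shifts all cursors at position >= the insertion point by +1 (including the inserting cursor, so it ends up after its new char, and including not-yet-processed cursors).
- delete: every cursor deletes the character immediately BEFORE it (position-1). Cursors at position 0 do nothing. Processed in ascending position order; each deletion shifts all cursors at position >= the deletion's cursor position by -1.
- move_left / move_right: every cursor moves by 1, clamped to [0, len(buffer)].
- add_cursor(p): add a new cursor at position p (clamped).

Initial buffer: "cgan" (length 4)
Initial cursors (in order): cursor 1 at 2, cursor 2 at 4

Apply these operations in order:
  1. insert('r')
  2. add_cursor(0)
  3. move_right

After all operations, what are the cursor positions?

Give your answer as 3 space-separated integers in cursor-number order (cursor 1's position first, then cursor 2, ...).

Answer: 4 6 1

Derivation:
After op 1 (insert('r')): buffer="cgranr" (len 6), cursors c1@3 c2@6, authorship ..1..2
After op 2 (add_cursor(0)): buffer="cgranr" (len 6), cursors c3@0 c1@3 c2@6, authorship ..1..2
After op 3 (move_right): buffer="cgranr" (len 6), cursors c3@1 c1@4 c2@6, authorship ..1..2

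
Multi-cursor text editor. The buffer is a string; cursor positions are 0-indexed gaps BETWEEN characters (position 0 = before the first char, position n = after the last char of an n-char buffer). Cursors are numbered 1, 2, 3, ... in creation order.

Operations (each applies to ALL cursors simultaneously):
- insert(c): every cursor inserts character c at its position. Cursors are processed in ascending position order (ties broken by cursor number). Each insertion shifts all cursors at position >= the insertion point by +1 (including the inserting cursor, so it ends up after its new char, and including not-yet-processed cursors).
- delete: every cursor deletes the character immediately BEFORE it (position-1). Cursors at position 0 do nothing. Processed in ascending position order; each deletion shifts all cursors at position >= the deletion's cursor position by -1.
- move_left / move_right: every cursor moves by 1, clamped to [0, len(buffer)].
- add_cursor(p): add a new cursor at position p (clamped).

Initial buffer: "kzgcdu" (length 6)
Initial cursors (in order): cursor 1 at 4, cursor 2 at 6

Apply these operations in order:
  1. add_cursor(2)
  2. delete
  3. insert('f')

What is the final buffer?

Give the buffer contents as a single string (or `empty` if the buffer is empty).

Answer: kfgfdf

Derivation:
After op 1 (add_cursor(2)): buffer="kzgcdu" (len 6), cursors c3@2 c1@4 c2@6, authorship ......
After op 2 (delete): buffer="kgd" (len 3), cursors c3@1 c1@2 c2@3, authorship ...
After op 3 (insert('f')): buffer="kfgfdf" (len 6), cursors c3@2 c1@4 c2@6, authorship .3.1.2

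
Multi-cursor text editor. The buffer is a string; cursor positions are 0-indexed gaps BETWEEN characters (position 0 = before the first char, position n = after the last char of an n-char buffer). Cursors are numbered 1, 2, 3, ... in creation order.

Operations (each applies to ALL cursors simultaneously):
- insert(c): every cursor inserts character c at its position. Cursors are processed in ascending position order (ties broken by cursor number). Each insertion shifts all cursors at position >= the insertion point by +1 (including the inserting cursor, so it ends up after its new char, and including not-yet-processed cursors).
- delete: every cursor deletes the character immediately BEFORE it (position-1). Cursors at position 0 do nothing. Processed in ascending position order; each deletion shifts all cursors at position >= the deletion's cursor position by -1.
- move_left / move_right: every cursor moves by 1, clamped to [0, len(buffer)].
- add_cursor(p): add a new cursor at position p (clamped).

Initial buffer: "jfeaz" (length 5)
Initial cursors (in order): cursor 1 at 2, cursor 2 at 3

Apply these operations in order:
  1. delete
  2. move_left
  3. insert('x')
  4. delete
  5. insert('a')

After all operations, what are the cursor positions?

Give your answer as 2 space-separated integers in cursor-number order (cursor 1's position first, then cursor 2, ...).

Answer: 2 2

Derivation:
After op 1 (delete): buffer="jaz" (len 3), cursors c1@1 c2@1, authorship ...
After op 2 (move_left): buffer="jaz" (len 3), cursors c1@0 c2@0, authorship ...
After op 3 (insert('x')): buffer="xxjaz" (len 5), cursors c1@2 c2@2, authorship 12...
After op 4 (delete): buffer="jaz" (len 3), cursors c1@0 c2@0, authorship ...
After op 5 (insert('a')): buffer="aajaz" (len 5), cursors c1@2 c2@2, authorship 12...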